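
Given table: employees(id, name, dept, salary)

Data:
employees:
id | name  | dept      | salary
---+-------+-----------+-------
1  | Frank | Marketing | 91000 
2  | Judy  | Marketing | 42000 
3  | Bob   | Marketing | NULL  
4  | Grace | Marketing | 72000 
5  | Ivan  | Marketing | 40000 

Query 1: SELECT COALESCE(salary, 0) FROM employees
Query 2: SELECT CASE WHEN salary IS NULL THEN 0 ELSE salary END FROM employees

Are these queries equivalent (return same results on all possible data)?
Yes, equivalent

Both queries return: [(0,), (40000,), (42000,), (72000,), (91000,)]

Reason: COALESCE vs CASE for NULL handling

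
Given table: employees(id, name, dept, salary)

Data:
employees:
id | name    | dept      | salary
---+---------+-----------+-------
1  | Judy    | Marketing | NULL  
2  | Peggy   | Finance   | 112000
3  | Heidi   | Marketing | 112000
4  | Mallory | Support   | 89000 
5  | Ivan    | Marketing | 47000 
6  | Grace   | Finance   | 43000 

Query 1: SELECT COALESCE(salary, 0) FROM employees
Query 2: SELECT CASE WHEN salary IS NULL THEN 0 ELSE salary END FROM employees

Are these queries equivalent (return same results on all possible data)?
Yes, equivalent

Both queries return: [(0,), (43000,), (47000,), (89000,), (112000,), (112000,)]

Reason: COALESCE vs CASE for NULL handling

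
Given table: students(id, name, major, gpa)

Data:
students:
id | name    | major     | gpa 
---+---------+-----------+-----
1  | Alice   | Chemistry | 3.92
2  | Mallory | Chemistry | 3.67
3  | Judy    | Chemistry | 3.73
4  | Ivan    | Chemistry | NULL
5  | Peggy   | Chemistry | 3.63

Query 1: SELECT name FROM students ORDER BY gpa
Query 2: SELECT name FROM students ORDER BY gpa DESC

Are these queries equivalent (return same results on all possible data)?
No, not equivalent

Query 1 returns: [('Ivan',), ('Peggy',), ('Mallory',), ('Judy',), ('Alice',)]
Query 2 returns: [('Alice',), ('Judy',), ('Mallory',), ('Peggy',), ('Ivan',)]

Reason: ASC vs DESC gives opposite ordering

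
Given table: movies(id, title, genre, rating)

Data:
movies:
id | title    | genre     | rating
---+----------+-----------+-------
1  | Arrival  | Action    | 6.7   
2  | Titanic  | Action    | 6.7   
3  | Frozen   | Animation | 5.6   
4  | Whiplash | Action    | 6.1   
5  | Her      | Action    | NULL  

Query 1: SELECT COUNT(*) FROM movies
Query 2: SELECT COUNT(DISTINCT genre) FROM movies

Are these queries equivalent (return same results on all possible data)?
No, not equivalent

Query 1 returns: [(5,)]
Query 2 returns: [(2,)]

Reason: COUNT(*) counts rows, COUNT(DISTINCT genre) counts unique genres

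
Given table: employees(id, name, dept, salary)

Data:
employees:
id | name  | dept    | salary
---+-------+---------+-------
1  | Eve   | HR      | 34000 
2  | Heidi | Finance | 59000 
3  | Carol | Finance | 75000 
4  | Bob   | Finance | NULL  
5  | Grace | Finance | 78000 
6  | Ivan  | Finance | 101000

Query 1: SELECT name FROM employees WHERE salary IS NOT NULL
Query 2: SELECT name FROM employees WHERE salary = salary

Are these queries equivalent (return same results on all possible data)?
Yes, equivalent

Both queries return: [('Carol',), ('Eve',), ('Grace',), ('Heidi',), ('Ivan',)]

Reason: IS NOT NULL vs self-equality (both exclude NULLs)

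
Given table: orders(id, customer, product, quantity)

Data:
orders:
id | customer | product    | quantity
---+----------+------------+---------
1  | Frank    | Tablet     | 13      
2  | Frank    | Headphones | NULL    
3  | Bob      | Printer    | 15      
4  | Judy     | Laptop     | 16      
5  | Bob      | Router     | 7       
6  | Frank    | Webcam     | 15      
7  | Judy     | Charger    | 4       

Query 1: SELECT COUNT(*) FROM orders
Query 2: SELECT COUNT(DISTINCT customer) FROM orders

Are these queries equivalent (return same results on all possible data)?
No, not equivalent

Query 1 returns: [(7,)]
Query 2 returns: [(3,)]

Reason: COUNT(*) counts rows, COUNT(DISTINCT customer) counts unique customers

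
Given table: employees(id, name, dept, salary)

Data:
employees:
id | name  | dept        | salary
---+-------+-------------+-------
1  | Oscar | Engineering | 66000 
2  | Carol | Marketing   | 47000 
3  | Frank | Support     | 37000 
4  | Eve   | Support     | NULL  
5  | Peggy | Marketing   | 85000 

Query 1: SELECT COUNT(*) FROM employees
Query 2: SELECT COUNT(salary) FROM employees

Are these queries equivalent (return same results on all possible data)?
No, not equivalent

Query 1 returns: [(5,)]
Query 2 returns: [(4,)]

Reason: COUNT(*) includes NULLs, COUNT(column) excludes them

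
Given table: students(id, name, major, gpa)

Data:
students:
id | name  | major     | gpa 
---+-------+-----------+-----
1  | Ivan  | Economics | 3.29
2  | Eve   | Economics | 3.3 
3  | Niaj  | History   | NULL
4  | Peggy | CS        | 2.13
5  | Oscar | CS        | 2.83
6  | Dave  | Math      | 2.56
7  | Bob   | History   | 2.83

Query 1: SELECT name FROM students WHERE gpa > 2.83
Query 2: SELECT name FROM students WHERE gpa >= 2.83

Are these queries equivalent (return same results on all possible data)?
No, not equivalent

Query 1 returns: [('Ivan',), ('Eve',)]
Query 2 returns: [('Ivan',), ('Eve',), ('Oscar',), ('Bob',)]

Reason: > vs >= gives different results when gpa = 2.83 exists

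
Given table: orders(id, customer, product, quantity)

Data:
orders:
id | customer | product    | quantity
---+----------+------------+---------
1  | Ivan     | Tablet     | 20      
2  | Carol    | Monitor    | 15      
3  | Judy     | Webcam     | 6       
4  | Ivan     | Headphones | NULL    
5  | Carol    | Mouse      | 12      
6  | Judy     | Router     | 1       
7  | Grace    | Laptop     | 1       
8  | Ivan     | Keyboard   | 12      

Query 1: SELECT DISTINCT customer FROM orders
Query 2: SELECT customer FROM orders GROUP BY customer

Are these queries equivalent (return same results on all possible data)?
Yes, equivalent

Both queries return: [('Carol',), ('Grace',), ('Ivan',), ('Judy',)]

Reason: Both get unique customers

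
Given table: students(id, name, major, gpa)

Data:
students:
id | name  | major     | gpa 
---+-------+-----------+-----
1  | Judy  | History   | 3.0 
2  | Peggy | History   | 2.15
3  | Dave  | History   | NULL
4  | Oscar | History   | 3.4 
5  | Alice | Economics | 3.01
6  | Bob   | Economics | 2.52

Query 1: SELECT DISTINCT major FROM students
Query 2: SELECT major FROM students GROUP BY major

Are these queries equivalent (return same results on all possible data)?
Yes, equivalent

Both queries return: [('Economics',), ('History',)]

Reason: Both get unique majors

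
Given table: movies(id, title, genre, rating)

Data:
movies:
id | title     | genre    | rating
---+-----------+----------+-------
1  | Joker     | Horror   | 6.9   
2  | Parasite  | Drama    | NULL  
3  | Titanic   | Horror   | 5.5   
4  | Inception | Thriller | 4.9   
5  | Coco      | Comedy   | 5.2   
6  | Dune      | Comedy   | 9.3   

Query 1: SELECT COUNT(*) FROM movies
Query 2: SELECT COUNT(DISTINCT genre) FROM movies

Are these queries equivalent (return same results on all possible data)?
No, not equivalent

Query 1 returns: [(6,)]
Query 2 returns: [(4,)]

Reason: COUNT(*) counts rows, COUNT(DISTINCT genre) counts unique genres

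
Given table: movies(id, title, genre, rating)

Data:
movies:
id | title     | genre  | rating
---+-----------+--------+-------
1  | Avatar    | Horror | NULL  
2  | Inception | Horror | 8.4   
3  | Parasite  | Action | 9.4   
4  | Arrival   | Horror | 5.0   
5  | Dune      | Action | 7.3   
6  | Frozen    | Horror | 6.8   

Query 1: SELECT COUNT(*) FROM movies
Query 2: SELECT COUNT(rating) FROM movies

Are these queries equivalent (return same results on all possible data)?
No, not equivalent

Query 1 returns: [(6,)]
Query 2 returns: [(5,)]

Reason: COUNT(*) includes NULLs, COUNT(column) excludes them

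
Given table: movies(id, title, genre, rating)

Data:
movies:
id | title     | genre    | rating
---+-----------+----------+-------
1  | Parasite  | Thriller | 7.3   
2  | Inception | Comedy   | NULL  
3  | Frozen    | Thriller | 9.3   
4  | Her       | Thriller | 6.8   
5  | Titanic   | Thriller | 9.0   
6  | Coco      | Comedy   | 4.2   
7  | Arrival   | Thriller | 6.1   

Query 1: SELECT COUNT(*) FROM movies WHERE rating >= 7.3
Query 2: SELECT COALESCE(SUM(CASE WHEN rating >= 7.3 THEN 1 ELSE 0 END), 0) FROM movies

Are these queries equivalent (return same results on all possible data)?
Yes, equivalent

Both queries return: [(3,)]

Reason: COUNT with WHERE vs conditional SUM (COALESCE handles empty-table NULL)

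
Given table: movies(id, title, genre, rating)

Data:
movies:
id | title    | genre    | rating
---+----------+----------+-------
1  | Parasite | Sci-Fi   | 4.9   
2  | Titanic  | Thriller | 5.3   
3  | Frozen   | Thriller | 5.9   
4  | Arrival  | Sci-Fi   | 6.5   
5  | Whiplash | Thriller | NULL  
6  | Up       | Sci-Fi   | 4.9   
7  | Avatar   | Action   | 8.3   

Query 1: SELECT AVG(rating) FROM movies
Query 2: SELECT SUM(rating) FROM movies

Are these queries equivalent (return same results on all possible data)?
No, not equivalent

Query 1 returns: [(5.966666666666668,)]
Query 2 returns: [(35.800000000000004,)]

Reason: AVG vs SUM give different aggregate values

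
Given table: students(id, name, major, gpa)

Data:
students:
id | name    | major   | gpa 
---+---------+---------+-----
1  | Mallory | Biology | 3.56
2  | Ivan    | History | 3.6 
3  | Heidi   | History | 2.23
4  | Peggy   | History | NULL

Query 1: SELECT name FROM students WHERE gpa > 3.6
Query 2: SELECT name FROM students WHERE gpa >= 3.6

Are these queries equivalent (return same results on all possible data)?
No, not equivalent

Query 1 returns: []
Query 2 returns: [('Ivan',)]

Reason: > vs >= gives different results when gpa = 3.6 exists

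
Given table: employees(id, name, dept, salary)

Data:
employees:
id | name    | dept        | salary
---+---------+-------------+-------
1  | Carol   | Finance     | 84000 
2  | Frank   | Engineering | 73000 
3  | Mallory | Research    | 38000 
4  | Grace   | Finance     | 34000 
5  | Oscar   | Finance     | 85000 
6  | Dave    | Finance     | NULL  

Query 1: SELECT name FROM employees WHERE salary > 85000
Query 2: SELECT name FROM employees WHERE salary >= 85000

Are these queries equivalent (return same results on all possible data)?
No, not equivalent

Query 1 returns: []
Query 2 returns: [('Oscar',)]

Reason: > vs >= gives different results when salary = 85000 exists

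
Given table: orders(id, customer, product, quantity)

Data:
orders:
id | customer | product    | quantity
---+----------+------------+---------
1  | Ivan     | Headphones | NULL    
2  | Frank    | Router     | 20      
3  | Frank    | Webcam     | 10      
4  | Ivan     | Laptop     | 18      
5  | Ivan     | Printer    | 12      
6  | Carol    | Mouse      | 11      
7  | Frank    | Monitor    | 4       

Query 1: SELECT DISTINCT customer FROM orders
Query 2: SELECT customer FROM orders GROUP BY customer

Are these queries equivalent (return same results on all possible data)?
Yes, equivalent

Both queries return: [('Carol',), ('Frank',), ('Ivan',)]

Reason: Both get unique customers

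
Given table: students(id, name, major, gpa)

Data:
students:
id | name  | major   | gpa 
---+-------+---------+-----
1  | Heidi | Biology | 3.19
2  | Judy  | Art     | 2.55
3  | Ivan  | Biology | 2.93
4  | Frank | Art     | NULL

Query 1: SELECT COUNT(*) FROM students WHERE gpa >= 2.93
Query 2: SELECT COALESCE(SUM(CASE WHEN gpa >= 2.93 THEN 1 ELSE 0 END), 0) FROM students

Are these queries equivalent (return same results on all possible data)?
Yes, equivalent

Both queries return: [(2,)]

Reason: COUNT with WHERE vs conditional SUM (COALESCE handles empty-table NULL)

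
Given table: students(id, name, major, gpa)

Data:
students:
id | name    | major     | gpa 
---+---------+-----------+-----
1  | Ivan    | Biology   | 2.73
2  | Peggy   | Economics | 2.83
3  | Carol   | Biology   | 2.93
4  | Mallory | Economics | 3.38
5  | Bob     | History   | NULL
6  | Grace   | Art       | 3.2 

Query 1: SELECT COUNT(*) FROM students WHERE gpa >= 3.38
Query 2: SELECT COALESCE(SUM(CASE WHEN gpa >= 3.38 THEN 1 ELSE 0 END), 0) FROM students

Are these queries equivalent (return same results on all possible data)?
Yes, equivalent

Both queries return: [(1,)]

Reason: COUNT with WHERE vs conditional SUM (COALESCE handles empty-table NULL)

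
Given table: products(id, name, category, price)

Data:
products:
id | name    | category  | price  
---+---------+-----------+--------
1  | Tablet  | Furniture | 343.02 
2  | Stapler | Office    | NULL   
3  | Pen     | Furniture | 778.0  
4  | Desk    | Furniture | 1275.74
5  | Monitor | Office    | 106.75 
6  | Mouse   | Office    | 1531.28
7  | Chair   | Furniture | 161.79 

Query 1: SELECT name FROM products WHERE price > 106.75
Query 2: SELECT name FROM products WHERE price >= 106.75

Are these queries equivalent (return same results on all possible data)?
No, not equivalent

Query 1 returns: [('Tablet',), ('Pen',), ('Desk',), ('Mouse',), ('Chair',)]
Query 2 returns: [('Tablet',), ('Pen',), ('Desk',), ('Monitor',), ('Mouse',), ('Chair',)]

Reason: > vs >= gives different results when price = 106.75 exists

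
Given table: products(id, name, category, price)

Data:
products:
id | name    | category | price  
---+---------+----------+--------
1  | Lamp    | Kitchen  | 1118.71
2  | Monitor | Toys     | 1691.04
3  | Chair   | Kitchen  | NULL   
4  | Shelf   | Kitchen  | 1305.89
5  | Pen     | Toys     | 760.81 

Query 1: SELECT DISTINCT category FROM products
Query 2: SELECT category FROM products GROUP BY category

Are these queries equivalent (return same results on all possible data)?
Yes, equivalent

Both queries return: [('Kitchen',), ('Toys',)]

Reason: Both get unique categorys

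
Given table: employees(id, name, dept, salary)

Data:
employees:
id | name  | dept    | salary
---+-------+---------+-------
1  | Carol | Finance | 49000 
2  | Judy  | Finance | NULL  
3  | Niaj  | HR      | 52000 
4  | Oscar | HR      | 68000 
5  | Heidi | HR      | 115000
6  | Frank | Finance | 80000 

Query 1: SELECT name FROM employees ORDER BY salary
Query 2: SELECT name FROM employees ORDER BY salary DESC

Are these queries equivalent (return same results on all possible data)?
No, not equivalent

Query 1 returns: [('Judy',), ('Carol',), ('Niaj',), ('Oscar',), ('Frank',), ('Heidi',)]
Query 2 returns: [('Heidi',), ('Frank',), ('Oscar',), ('Niaj',), ('Carol',), ('Judy',)]

Reason: ASC vs DESC gives opposite ordering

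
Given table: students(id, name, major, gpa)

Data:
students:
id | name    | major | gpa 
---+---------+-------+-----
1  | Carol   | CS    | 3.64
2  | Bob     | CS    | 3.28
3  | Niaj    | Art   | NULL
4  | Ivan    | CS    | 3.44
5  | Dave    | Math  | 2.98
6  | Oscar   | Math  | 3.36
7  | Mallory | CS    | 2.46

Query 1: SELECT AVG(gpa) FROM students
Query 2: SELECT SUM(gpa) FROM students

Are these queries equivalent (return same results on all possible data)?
No, not equivalent

Query 1 returns: [(3.1933333333333334,)]
Query 2 returns: [(19.16,)]

Reason: AVG vs SUM give different aggregate values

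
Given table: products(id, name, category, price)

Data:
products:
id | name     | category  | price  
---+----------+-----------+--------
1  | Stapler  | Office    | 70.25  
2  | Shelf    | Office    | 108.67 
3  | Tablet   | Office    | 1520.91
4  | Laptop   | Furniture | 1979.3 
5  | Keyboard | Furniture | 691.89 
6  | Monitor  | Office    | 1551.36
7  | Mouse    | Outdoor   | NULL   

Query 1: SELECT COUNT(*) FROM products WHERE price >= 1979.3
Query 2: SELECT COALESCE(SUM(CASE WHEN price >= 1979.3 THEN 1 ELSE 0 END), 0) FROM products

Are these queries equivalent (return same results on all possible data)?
Yes, equivalent

Both queries return: [(1,)]

Reason: COUNT with WHERE vs conditional SUM (COALESCE handles empty-table NULL)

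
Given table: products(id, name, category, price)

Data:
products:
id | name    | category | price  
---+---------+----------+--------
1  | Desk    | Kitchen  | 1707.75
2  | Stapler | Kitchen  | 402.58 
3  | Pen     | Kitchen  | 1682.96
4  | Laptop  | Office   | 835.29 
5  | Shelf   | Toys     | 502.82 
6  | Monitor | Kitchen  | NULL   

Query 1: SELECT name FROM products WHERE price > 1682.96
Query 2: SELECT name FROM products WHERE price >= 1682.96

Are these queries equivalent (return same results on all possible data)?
No, not equivalent

Query 1 returns: [('Desk',)]
Query 2 returns: [('Desk',), ('Pen',)]

Reason: > vs >= gives different results when price = 1682.96 exists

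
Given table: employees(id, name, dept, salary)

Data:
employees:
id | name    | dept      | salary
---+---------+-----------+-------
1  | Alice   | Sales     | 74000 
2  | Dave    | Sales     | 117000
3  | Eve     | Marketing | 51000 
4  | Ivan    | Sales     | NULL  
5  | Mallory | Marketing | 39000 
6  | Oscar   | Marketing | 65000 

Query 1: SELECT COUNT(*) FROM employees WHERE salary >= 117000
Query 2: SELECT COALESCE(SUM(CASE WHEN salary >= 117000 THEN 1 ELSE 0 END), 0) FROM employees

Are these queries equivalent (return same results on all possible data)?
Yes, equivalent

Both queries return: [(1,)]

Reason: COUNT with WHERE vs conditional SUM (COALESCE handles empty-table NULL)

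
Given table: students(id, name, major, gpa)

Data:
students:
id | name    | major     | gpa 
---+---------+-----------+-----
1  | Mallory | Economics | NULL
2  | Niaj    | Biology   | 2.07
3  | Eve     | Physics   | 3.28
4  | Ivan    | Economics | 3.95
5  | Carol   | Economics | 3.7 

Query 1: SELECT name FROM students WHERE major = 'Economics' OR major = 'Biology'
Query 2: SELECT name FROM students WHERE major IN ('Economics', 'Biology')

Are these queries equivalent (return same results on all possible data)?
Yes, equivalent

Both queries return: [('Carol',), ('Ivan',), ('Mallory',), ('Niaj',)]

Reason: OR vs IN are equivalent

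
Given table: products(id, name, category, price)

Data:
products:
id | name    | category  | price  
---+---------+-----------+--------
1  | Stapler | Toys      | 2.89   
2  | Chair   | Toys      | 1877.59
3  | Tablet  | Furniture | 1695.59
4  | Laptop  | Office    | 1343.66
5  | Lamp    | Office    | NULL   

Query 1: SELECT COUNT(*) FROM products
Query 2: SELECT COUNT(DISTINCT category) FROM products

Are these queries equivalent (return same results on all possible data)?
No, not equivalent

Query 1 returns: [(5,)]
Query 2 returns: [(3,)]

Reason: COUNT(*) counts rows, COUNT(DISTINCT category) counts unique categorys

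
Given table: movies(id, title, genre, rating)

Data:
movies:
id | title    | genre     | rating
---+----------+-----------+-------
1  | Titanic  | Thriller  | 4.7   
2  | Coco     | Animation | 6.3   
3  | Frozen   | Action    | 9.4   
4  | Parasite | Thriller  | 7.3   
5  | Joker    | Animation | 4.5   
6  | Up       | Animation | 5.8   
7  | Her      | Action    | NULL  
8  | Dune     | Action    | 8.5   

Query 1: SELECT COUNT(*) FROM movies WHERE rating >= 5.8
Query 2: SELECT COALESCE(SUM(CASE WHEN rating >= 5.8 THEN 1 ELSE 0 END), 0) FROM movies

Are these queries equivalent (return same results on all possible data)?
Yes, equivalent

Both queries return: [(5,)]

Reason: COUNT with WHERE vs conditional SUM (COALESCE handles empty-table NULL)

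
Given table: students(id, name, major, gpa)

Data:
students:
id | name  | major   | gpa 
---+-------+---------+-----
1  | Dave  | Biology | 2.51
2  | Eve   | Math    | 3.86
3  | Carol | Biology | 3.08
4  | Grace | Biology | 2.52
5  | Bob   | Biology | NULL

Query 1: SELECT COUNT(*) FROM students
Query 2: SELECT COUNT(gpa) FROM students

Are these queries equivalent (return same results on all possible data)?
No, not equivalent

Query 1 returns: [(5,)]
Query 2 returns: [(4,)]

Reason: COUNT(*) includes NULLs, COUNT(column) excludes them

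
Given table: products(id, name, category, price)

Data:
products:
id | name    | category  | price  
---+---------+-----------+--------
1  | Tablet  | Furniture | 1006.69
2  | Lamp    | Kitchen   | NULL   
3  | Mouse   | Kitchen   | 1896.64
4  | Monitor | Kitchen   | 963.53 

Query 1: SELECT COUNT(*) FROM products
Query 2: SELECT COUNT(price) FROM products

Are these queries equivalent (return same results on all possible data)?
No, not equivalent

Query 1 returns: [(4,)]
Query 2 returns: [(3,)]

Reason: COUNT(*) includes NULLs, COUNT(column) excludes them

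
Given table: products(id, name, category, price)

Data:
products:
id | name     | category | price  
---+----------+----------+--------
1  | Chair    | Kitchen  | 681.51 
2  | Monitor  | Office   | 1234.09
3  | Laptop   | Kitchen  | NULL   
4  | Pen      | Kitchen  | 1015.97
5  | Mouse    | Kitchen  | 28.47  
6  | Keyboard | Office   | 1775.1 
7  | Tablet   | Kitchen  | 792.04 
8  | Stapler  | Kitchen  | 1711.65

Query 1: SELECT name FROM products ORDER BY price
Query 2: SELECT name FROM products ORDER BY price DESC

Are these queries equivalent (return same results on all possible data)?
No, not equivalent

Query 1 returns: [('Laptop',), ('Mouse',), ('Chair',), ('Tablet',), ('Pen',), ('Monitor',), ('Stapler',), ('Keyboard',)]
Query 2 returns: [('Keyboard',), ('Stapler',), ('Monitor',), ('Pen',), ('Tablet',), ('Chair',), ('Mouse',), ('Laptop',)]

Reason: ASC vs DESC gives opposite ordering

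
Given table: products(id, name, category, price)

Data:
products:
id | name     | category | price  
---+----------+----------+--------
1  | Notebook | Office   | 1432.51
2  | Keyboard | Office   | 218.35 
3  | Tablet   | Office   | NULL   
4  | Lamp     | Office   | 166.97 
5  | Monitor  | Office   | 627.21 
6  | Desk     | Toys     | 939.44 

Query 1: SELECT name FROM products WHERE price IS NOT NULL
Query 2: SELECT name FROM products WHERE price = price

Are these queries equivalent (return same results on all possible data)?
Yes, equivalent

Both queries return: [('Desk',), ('Keyboard',), ('Lamp',), ('Monitor',), ('Notebook',)]

Reason: IS NOT NULL vs self-equality (both exclude NULLs)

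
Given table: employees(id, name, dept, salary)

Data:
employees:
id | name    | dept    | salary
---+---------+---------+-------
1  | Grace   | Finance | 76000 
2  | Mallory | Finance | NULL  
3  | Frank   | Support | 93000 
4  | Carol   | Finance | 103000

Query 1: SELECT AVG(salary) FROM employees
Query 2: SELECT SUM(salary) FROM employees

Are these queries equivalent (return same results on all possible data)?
No, not equivalent

Query 1 returns: [(90666.66666666667,)]
Query 2 returns: [(272000,)]

Reason: AVG vs SUM give different aggregate values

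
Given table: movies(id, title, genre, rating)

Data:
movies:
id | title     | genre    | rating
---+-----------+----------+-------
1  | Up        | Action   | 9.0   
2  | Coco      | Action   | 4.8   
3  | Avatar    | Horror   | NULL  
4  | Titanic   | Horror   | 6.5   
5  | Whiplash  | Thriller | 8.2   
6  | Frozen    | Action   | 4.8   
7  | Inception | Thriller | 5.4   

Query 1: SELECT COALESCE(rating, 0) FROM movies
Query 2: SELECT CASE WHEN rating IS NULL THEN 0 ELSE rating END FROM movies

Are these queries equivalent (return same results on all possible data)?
Yes, equivalent

Both queries return: [(0,), (4.8,), (4.8,), (5.4,), (6.5,), (8.2,), (9.0,)]

Reason: COALESCE vs CASE for NULL handling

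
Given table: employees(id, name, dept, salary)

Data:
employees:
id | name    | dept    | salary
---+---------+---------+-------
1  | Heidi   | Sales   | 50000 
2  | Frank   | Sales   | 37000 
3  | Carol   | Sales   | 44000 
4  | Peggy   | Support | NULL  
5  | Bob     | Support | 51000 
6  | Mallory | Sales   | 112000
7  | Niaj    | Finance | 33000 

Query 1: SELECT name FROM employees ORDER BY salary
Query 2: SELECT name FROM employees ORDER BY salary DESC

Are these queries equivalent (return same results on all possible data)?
No, not equivalent

Query 1 returns: [('Peggy',), ('Niaj',), ('Frank',), ('Carol',), ('Heidi',), ('Bob',), ('Mallory',)]
Query 2 returns: [('Mallory',), ('Bob',), ('Heidi',), ('Carol',), ('Frank',), ('Niaj',), ('Peggy',)]

Reason: ASC vs DESC gives opposite ordering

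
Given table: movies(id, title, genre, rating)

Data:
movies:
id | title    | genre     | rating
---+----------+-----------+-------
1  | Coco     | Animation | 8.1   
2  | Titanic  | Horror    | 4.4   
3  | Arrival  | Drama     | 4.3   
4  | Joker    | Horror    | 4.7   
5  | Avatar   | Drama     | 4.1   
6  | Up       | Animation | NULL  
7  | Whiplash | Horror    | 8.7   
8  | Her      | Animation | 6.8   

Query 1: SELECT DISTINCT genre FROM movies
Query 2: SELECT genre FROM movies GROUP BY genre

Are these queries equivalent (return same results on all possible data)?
Yes, equivalent

Both queries return: [('Animation',), ('Drama',), ('Horror',)]

Reason: Both get unique genres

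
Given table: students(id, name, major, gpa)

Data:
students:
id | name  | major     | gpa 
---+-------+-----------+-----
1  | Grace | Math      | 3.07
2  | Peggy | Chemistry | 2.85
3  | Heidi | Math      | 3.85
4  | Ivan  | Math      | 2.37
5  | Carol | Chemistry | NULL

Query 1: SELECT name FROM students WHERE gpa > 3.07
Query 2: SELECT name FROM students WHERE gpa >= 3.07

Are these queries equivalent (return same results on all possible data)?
No, not equivalent

Query 1 returns: [('Heidi',)]
Query 2 returns: [('Grace',), ('Heidi',)]

Reason: > vs >= gives different results when gpa = 3.07 exists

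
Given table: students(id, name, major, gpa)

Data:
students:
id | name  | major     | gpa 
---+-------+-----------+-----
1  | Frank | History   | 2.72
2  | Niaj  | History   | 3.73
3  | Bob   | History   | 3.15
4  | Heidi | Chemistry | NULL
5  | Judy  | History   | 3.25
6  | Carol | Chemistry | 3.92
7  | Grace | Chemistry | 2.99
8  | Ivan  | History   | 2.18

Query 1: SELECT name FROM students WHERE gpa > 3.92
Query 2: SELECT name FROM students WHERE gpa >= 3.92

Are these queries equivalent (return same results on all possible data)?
No, not equivalent

Query 1 returns: []
Query 2 returns: [('Carol',)]

Reason: > vs >= gives different results when gpa = 3.92 exists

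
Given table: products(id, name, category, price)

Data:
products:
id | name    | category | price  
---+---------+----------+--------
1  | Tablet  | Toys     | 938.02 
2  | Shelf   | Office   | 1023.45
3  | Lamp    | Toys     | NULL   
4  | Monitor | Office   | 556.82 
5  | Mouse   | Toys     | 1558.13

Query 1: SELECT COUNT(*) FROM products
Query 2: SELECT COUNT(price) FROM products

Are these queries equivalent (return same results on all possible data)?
No, not equivalent

Query 1 returns: [(5,)]
Query 2 returns: [(4,)]

Reason: COUNT(*) includes NULLs, COUNT(column) excludes them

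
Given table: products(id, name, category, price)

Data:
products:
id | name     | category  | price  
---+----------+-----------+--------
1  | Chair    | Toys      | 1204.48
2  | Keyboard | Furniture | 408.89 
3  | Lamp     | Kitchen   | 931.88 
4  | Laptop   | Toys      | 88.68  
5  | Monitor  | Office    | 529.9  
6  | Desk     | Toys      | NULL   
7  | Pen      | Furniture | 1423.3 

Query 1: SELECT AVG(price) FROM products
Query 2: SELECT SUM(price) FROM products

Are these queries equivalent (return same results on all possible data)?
No, not equivalent

Query 1 returns: [(764.5216666666666,)]
Query 2 returns: [(4587.13,)]

Reason: AVG vs SUM give different aggregate values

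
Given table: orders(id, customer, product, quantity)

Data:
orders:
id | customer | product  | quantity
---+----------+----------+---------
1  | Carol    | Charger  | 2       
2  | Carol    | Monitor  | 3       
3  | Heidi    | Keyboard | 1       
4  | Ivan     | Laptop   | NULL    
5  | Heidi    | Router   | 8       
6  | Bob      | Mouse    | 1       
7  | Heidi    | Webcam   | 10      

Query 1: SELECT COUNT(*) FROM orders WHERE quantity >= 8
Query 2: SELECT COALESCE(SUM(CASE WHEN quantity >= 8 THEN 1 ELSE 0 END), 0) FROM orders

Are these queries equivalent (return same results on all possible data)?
Yes, equivalent

Both queries return: [(2,)]

Reason: COUNT with WHERE vs conditional SUM (COALESCE handles empty-table NULL)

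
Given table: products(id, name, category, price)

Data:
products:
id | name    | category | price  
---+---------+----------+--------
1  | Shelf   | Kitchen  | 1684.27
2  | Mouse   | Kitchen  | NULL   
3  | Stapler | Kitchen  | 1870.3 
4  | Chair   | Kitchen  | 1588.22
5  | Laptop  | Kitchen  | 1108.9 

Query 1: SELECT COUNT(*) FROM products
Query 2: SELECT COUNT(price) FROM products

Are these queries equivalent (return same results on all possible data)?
No, not equivalent

Query 1 returns: [(5,)]
Query 2 returns: [(4,)]

Reason: COUNT(*) includes NULLs, COUNT(column) excludes them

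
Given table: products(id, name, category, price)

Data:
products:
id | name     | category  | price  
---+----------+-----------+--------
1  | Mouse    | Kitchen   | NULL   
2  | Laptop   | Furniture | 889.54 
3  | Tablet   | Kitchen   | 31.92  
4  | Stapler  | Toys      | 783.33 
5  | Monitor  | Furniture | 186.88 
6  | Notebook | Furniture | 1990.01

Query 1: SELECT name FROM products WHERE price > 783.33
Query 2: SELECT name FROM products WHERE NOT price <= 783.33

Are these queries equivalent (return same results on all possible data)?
Yes, equivalent

Both queries return: [('Laptop',), ('Notebook',)]

Reason: Both filter price > 783.33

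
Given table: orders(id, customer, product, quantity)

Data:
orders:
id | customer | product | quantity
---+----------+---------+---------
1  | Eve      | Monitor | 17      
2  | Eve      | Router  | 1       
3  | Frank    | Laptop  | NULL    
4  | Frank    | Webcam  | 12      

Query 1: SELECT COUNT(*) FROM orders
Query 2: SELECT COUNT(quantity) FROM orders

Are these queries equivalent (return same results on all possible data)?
No, not equivalent

Query 1 returns: [(4,)]
Query 2 returns: [(3,)]

Reason: COUNT(*) includes NULLs, COUNT(column) excludes them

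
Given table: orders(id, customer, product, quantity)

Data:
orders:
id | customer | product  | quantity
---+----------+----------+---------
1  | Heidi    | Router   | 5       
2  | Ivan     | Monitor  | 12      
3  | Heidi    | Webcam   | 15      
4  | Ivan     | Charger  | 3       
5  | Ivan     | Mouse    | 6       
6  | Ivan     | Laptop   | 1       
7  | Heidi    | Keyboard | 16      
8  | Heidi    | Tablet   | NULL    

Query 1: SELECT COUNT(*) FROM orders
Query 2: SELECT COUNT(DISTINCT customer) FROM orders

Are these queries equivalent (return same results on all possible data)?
No, not equivalent

Query 1 returns: [(8,)]
Query 2 returns: [(2,)]

Reason: COUNT(*) counts rows, COUNT(DISTINCT customer) counts unique customers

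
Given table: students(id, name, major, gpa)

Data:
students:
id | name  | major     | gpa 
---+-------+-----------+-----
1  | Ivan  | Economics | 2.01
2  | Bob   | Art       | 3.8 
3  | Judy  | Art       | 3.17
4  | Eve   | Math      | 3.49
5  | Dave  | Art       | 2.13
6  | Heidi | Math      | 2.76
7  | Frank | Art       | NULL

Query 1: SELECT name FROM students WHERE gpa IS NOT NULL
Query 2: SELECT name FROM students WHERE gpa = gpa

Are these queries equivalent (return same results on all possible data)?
Yes, equivalent

Both queries return: [('Bob',), ('Dave',), ('Eve',), ('Heidi',), ('Ivan',), ('Judy',)]

Reason: IS NOT NULL vs self-equality (both exclude NULLs)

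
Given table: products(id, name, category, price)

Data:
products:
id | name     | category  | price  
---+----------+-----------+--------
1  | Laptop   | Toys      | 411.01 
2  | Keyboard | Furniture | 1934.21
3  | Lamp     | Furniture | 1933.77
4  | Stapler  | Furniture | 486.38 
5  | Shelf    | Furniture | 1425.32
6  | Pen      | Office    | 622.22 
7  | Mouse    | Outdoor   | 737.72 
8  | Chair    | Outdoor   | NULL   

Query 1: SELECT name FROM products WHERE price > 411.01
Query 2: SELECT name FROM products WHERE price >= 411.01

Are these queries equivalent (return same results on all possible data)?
No, not equivalent

Query 1 returns: [('Keyboard',), ('Lamp',), ('Stapler',), ('Shelf',), ('Pen',), ('Mouse',)]
Query 2 returns: [('Laptop',), ('Keyboard',), ('Lamp',), ('Stapler',), ('Shelf',), ('Pen',), ('Mouse',)]

Reason: > vs >= gives different results when price = 411.01 exists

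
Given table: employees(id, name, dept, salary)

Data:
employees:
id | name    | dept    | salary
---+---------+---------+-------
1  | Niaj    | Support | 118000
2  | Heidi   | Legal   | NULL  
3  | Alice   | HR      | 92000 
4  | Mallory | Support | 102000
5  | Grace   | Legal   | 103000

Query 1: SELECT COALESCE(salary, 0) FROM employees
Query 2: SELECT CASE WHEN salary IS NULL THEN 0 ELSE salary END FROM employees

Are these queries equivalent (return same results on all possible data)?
Yes, equivalent

Both queries return: [(0,), (92000,), (102000,), (103000,), (118000,)]

Reason: COALESCE vs CASE for NULL handling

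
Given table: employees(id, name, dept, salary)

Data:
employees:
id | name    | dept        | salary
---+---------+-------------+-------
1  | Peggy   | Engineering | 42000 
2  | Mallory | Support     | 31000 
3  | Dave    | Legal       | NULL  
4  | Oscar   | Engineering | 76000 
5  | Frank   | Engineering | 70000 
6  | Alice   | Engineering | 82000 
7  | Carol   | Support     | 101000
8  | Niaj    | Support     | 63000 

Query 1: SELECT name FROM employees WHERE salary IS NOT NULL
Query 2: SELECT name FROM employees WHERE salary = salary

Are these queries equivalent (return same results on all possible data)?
Yes, equivalent

Both queries return: [('Alice',), ('Carol',), ('Frank',), ('Mallory',), ('Niaj',), ('Oscar',), ('Peggy',)]

Reason: IS NOT NULL vs self-equality (both exclude NULLs)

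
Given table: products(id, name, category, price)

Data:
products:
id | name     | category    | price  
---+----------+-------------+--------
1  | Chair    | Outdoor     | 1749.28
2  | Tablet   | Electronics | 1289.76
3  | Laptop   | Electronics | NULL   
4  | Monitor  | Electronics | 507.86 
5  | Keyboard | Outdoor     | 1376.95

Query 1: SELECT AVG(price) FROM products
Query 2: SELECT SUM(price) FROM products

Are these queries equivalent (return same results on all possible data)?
No, not equivalent

Query 1 returns: [(1230.9625,)]
Query 2 returns: [(4923.85,)]

Reason: AVG vs SUM give different aggregate values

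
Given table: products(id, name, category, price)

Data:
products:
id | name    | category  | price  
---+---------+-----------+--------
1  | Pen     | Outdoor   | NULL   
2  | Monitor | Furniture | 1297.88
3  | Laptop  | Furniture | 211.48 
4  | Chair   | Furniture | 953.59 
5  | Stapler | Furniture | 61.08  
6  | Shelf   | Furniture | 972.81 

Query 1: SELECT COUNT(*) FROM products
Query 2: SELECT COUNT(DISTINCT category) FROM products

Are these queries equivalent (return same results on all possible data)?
No, not equivalent

Query 1 returns: [(6,)]
Query 2 returns: [(2,)]

Reason: COUNT(*) counts rows, COUNT(DISTINCT category) counts unique categorys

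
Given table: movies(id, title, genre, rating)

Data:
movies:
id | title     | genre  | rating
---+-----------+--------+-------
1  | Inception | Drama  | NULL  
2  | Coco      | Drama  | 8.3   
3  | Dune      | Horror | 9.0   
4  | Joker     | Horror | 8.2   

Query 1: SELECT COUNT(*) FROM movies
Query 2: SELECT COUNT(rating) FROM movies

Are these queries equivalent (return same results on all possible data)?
No, not equivalent

Query 1 returns: [(4,)]
Query 2 returns: [(3,)]

Reason: COUNT(*) includes NULLs, COUNT(column) excludes them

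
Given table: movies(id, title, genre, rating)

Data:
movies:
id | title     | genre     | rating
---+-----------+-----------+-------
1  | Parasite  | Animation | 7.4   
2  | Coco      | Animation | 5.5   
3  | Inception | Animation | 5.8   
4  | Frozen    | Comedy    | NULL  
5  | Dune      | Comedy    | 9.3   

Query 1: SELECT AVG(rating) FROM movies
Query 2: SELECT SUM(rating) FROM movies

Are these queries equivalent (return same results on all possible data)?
No, not equivalent

Query 1 returns: [(7.0,)]
Query 2 returns: [(28.0,)]

Reason: AVG vs SUM give different aggregate values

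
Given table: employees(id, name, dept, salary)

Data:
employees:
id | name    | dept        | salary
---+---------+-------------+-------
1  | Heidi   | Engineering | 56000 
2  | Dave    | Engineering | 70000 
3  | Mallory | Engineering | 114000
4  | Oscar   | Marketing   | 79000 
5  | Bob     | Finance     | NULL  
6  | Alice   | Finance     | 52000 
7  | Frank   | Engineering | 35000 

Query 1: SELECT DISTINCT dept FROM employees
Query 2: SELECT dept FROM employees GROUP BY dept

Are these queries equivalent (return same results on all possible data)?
Yes, equivalent

Both queries return: [('Engineering',), ('Finance',), ('Marketing',)]

Reason: Both get unique depts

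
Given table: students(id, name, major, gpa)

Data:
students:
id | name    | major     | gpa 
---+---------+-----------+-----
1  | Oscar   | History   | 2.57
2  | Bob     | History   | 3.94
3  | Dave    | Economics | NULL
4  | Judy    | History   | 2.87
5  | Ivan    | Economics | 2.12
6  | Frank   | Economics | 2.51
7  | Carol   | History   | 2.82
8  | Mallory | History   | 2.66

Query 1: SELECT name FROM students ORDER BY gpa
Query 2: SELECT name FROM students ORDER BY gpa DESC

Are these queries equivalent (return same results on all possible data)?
No, not equivalent

Query 1 returns: [('Dave',), ('Ivan',), ('Frank',), ('Oscar',), ('Mallory',), ('Carol',), ('Judy',), ('Bob',)]
Query 2 returns: [('Bob',), ('Judy',), ('Carol',), ('Mallory',), ('Oscar',), ('Frank',), ('Ivan',), ('Dave',)]

Reason: ASC vs DESC gives opposite ordering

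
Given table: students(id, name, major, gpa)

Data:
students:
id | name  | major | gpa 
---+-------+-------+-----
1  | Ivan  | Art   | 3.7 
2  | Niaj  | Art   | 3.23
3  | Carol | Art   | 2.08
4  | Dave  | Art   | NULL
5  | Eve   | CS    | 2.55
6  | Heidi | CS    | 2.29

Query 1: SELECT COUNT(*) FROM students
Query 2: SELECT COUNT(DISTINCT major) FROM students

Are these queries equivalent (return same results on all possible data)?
No, not equivalent

Query 1 returns: [(6,)]
Query 2 returns: [(2,)]

Reason: COUNT(*) counts rows, COUNT(DISTINCT major) counts unique majors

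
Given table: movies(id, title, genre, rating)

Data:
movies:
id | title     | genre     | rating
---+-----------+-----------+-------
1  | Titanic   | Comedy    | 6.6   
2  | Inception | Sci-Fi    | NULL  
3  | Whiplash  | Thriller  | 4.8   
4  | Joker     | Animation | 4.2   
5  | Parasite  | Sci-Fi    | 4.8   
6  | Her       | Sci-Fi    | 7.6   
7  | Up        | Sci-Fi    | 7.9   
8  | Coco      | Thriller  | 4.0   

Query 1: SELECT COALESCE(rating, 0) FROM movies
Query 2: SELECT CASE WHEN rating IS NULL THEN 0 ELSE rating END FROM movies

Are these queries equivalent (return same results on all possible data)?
Yes, equivalent

Both queries return: [(0,), (4.0,), (4.2,), (4.8,), (4.8,), (6.6,), (7.6,), (7.9,)]

Reason: COALESCE vs CASE for NULL handling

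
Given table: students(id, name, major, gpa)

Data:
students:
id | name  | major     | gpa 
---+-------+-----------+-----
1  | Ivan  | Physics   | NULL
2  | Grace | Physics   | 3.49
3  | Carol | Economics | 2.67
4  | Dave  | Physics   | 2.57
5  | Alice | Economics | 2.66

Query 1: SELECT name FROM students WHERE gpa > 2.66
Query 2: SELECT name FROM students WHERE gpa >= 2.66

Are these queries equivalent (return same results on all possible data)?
No, not equivalent

Query 1 returns: [('Grace',), ('Carol',)]
Query 2 returns: [('Grace',), ('Carol',), ('Alice',)]

Reason: > vs >= gives different results when gpa = 2.66 exists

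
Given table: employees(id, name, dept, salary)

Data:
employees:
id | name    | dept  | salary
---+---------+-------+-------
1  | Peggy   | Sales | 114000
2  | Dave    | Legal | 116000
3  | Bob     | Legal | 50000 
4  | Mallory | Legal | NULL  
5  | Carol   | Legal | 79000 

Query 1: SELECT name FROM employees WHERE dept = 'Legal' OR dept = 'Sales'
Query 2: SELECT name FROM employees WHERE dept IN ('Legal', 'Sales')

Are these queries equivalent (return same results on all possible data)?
Yes, equivalent

Both queries return: [('Bob',), ('Carol',), ('Dave',), ('Mallory',), ('Peggy',)]

Reason: OR vs IN are equivalent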